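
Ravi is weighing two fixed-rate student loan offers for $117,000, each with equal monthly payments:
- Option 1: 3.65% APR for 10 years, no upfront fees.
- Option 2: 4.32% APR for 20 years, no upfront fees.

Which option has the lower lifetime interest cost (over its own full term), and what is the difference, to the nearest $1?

Option 1: at 3.65% the monthly rate is 0.0030417, so the payment is 117,000 × 0.0030417 / (1 − 1.0030417^−120) = $1,165.20.
Total interest on Option 1 = 120 × $1,165.20 − $117,000 = $22,824.00.
Option 2: at 4.32% the monthly rate is 0.0036000, so the payment is 117,000 × 0.0036000 / (1 − 1.0036000^−240) = $728.88.
Total interest on Option 2 = 240 × $728.88 − $117,000 = $57,931.20.
Option 1 is lower by $35,107.20.

Option 1 by $35,107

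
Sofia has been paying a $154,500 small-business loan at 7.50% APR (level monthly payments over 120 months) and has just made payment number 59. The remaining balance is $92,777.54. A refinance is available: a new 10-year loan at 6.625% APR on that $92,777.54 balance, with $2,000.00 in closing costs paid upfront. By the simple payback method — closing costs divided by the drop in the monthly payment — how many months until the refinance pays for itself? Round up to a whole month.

Current payment = 154,500 × 7.5%/12 / (1 − (1+0.0062500)^−120) = $1,833.94.
Refinanced payment = 92,777.54 × 0.0055208 / (1 − (1+0.0055208)^−120) = $1,059.38.
Monthly savings = $1,833.94 − $1,059.38 = $774.56.
Break-even = $2,000.00 / $774.56 = 2.58 → 3 months.

3 months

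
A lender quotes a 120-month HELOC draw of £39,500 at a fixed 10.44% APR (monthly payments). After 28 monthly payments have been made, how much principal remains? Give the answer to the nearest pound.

With monthly rate i = 10.44%/12 = 0.0087000, the balance after k of n payments is P · [(1+i)^n − (1+i)^k] / [(1+i)^n − 1].
(1+0.0087000)^120 = 2.82775969 and (1+0.0087000)^28 = 1.27449044, so the balance is 39,500 × (2.82775969 − 1.27449044) / (2.82775969 − 1) = £33,567.94.

£33,568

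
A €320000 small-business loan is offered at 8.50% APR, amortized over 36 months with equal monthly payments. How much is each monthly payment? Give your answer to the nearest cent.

At 8.50% the monthly rate is 0.0070833, so the payment is 320,000 × 0.0070833 / (1 − 1.0070833^−36) = €10,101.61.

€10,101.61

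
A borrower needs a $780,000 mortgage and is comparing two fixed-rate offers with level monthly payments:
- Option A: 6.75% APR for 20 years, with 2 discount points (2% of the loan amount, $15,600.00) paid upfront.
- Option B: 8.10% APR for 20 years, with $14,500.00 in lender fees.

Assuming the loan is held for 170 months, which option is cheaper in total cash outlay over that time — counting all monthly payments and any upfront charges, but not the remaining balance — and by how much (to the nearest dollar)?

Option A by $108,043

Option A: monthly rate = 6.75%/12 = 0.0056250; payment = 780,000 × 0.0056250 / (1 − (1+0.0056250)^−240) = $5,930.84.
Option B: at 8.10% the monthly rate is 0.0067500, so the payment is 780,000 × 0.0067500 / (1 − 1.0067500^−240) = $6,572.86.
Over 170 months: Option A costs 170 × $5,930.84 + $15,600.00 = $1,023,842.80; Option B costs 170 × $6,572.86 + $14,500.00 = $1,131,886.20.
Option A is cheaper by $1,131,886.20 − $1,023,842.80 = $108,043.40.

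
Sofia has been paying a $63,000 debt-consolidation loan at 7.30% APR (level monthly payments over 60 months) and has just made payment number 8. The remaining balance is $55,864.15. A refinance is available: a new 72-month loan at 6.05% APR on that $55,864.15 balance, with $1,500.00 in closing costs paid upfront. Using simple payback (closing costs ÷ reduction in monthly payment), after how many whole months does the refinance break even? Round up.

Current payment = 63,000 × 7.3%/12 / (1 − (1+0.0060833)^−60) = $1,256.41.
Refinanced payment = 55,864.15 × 0.0050417 / (1 − (1+0.0050417)^−72) = $927.15.
Monthly savings = $1,256.41 − $927.15 = $329.26.
Break-even = $1,500.00 / $329.26 = 4.56 → 5 months.

5 months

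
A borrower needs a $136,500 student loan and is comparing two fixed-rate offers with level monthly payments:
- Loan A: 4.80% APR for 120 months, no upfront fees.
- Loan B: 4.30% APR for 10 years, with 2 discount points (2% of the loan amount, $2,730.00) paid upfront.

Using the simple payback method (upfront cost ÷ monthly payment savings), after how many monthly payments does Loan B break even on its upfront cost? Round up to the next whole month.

Loan A: monthly rate = 4.8%/12 = 0.0040000; payment = 136,500 × 0.0040000 / (1 − (1+0.0040000)^−120) = $1,434.49.
Loan B: at 4.30% the monthly rate is 0.0035833, so the payment is 136,500 × 0.0035833 / (1 − 1.0035833^−120) = $1,401.54.
Monthly savings = $1,434.49 − $1,401.54 = $32.95.
Break-even = $2,730.00 / $32.95 = 82.85 → 83 months.

83 months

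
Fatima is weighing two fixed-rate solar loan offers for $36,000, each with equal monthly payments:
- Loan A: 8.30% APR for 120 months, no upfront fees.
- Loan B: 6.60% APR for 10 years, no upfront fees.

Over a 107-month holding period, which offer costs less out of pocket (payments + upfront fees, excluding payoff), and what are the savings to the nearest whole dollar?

Loan B by $3,413

Loan A: at 8.30% the monthly rate is 0.0069167, so the payment is 36,000 × 0.0069167 / (1 − 1.0069167^−120) = $442.51.
Loan B: at 6.60% the monthly rate is 0.0055000, so the payment is 36,000 × 0.0055000 / (1 − 1.0055000^−120) = $410.61.
Over 107 months: Loan A costs 107 × $442.51 = $47,348.57; Loan B costs 107 × $410.61 = $43,935.27.
Loan B is cheaper by $47,348.57 − $43,935.27 = $3,413.30.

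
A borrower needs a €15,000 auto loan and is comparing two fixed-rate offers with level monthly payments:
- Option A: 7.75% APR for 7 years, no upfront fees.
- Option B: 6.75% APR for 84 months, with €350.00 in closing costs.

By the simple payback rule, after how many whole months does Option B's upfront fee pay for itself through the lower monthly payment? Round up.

48 months

Option A: at 7.75% the monthly rate is 0.0064583, so the payment is 15,000 × 0.0064583 / (1 − 1.0064583^−84) = €231.93.
Option B: monthly rate = 6.75%/12 = 0.0056250; payment = 15,000 × 0.0056250 / (1 − (1+0.0056250)^−84) = €224.56.
Monthly savings = €231.93 − €224.56 = €7.37.
Break-even = €350.00 / €7.37 = 47.49 → 48 months.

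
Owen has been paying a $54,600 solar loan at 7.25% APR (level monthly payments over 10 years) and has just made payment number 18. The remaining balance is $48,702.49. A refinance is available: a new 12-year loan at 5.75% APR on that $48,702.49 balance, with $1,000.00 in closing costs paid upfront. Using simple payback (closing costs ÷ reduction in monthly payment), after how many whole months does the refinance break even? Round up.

6 months

Current payment = 54,600 × 7.25%/12 / (1 − (1+0.0060417)^−120) = $641.01.
Refinanced payment = 48,702.49 × 0.0047917 / (1 − (1+0.0047917)^−144) = $468.99.
Monthly savings = $641.01 − $468.99 = $172.02.
Break-even = $1,000.00 / $172.02 = 5.81 → 6 months.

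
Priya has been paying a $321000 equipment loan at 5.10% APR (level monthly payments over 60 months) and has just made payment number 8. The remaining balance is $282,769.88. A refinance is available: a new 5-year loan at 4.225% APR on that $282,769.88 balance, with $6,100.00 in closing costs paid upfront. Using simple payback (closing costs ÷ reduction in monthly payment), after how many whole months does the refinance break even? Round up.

Current payment = 321,000 × 5.1%/12 / (1 − (1+0.0042500)^−60) = $6,072.38.
Refinanced payment = 282,769.88 × 0.0035208 / (1 − (1+0.0035208)^−60) = $5,236.40.
Monthly savings = $6,072.38 − $5,236.40 = $835.98.
Break-even = $6,100.00 / $835.98 = 7.30 → 8 months.

8 months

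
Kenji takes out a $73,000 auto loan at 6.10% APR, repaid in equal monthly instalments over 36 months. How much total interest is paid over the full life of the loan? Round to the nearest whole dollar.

At 6.10% the monthly rate is 0.0050833, so the payment is 73,000 × 0.0050833 / (1 − 1.0050833^−36) = $2,224.11.
Total paid = 36 × $2,224.11 = $80,067.96; interest = $80,067.96 − $73,000 = $7,067.96.

$7,068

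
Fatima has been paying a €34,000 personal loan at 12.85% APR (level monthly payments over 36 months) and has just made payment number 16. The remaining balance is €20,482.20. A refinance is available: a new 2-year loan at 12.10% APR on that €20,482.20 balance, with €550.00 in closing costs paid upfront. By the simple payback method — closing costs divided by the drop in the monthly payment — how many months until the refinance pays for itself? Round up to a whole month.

4 months

Current payment = 34,000 × 12.85%/12 / (1 − (1+0.0107083)^−36) = €1,143.14.
Refinanced payment = 20,482.20 × 0.0100833 / (1 − (1+0.0100833)^−24) = €965.13.
Monthly savings = €1,143.14 − €965.13 = €178.01.
Break-even = €550.00 / €178.01 = 3.09 → 4 months.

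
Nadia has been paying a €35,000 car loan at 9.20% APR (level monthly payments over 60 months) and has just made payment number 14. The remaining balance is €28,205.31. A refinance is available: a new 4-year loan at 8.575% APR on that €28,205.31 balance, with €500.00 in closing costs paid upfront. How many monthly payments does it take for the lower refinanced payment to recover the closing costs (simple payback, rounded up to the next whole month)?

Current payment = 35,000 × 9.2%/12 / (1 − (1+0.0076667)^−60) = €729.94.
Refinanced payment = 28,205.31 × 0.0071458 / (1 − (1+0.0071458)^−48) = €696.21.
Monthly savings = €729.94 − €696.21 = €33.73.
Break-even = €500.00 / €33.73 = 14.82 → 15 months.

15 months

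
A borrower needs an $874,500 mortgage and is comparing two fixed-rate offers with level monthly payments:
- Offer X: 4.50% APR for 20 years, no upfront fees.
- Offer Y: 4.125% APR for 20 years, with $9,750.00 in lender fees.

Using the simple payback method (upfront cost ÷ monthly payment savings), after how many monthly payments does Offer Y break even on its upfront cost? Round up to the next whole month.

56 months

Offer X: at 4.50% the monthly rate is 0.0037500, so the payment is 874,500 × 0.0037500 / (1 − 1.0037500^−240) = $5,532.52.
Offer Y: monthly rate = 4.125%/12 = 0.0034375; payment = 874,500 × 0.0034375 / (1 − (1+0.0034375)^−240) = $5,357.08.
Monthly savings = $5,532.52 − $5,357.08 = $175.44.
Break-even = $9,750.00 / $175.44 = 55.57 → 56 months.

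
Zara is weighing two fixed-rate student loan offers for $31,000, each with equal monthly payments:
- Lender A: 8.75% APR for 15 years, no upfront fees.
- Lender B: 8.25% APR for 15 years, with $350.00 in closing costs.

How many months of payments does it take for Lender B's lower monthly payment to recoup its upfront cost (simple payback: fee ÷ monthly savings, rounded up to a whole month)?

Lender A: monthly rate = 8.75%/12 = 0.0072917; payment = 31,000 × 0.0072917 / (1 − (1+0.0072917)^−180) = $309.83.
Lender B: at 8.25% the monthly rate is 0.0068750, so the payment is 31,000 × 0.0068750 / (1 − 1.0068750^−180) = $300.74.
Monthly savings = $309.83 − $300.74 = $9.09.
Break-even = $350.00 / $9.09 = 38.50 → 39 months.

39 months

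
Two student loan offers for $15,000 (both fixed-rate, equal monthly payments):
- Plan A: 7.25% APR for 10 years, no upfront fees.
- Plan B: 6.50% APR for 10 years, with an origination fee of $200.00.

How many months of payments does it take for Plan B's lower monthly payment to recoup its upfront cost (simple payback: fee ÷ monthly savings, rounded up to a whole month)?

35 months

Plan A: at 7.25% the monthly rate is 0.0060417, so the payment is 15,000 × 0.0060417 / (1 − 1.0060417^−120) = $176.10.
Plan B: monthly rate = 6.5%/12 = 0.0054167; payment = 15,000 × 0.0054167 / (1 − (1+0.0054167)^−120) = $170.32.
Monthly savings = $176.10 − $170.32 = $5.78.
Break-even = $200.00 / $5.78 = 34.60 → 35 months.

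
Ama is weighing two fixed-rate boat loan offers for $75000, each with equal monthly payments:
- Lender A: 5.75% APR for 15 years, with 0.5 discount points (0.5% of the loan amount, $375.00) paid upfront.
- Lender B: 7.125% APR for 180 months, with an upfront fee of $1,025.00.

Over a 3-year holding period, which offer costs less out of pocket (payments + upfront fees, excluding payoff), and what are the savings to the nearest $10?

Lender A by $2,690

Lender A: at 5.75% the monthly rate is 0.0047917, so the payment is 75,000 × 0.0047917 / (1 − 1.0047917^−180) = $622.81.
Lender B: monthly rate = 7.125%/12 = 0.0059375; payment = 75,000 × 0.0059375 / (1 − (1+0.0059375)^−180) = $679.37.
Over 36 months: Lender A costs 36 × $622.81 + $375.00 = $22,796.16; Lender B costs 36 × $679.37 + $1,025.00 = $25,482.32.
Lender A is cheaper by $25,482.32 − $22,796.16 = $2,686.16.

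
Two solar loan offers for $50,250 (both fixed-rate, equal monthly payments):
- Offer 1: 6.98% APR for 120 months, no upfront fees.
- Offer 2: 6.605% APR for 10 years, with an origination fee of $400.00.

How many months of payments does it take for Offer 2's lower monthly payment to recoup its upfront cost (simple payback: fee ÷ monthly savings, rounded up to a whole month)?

Offer 1: monthly rate = 6.98%/12 = 0.0058167; payment = 50,250 × 0.0058167 / (1 − (1+0.0058167)^−120) = $582.93.
Offer 2: monthly rate = 6.605%/12 = 0.0055042; payment = 50,250 × 0.0055042 / (1 − (1+0.0055042)^−120) = $573.27.
Monthly savings = $582.93 − $573.27 = $9.66.
Break-even = $400.00 / $9.66 = 41.41 → 42 months.

42 months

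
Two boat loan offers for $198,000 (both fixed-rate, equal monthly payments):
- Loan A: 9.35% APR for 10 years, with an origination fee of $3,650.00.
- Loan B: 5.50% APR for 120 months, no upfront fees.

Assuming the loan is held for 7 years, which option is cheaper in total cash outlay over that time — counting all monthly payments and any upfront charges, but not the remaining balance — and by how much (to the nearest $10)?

Loan A: at 9.35% the monthly rate is 0.0077917, so the payment is 198,000 × 0.0077917 / (1 − 1.0077917^−120) = $2,545.84.
Loan B: monthly rate = 5.5%/12 = 0.0045833; payment = 198,000 × 0.0045833 / (1 − (1+0.0045833)^−120) = $2,148.82.
Over 84 months: Loan A costs 84 × $2,545.84 + $3,650.00 = $217,500.56; Loan B costs 84 × $2,148.82 = $180,500.88.
Loan B is cheaper by $217,500.56 − $180,500.88 = $36,999.68.

Loan B by $37,000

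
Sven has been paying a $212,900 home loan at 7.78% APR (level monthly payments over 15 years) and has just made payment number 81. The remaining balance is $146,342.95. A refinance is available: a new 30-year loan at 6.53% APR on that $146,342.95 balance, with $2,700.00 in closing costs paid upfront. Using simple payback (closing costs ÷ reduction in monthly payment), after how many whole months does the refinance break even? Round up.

Current payment = 212,900 × 7.78%/12 / (1 − (1+0.0064833)^−180) = $2,007.64.
Refinanced payment = 146,342.95 × 0.0054417 / (1 − (1+0.0054417)^−360) = $927.88.
Monthly savings = $2,007.64 − $927.88 = $1,079.76.
Break-even = $2,700.00 / $1,079.76 = 2.50 → 3 months.

3 months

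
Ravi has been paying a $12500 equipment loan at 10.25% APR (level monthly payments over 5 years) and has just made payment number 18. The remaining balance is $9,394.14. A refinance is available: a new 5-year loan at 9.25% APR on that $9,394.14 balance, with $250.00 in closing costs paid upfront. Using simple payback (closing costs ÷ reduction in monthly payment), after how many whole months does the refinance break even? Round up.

Current payment = 12,500 × 10.25%/12 / (1 − (1+0.0085417)^−60) = $267.13.
Refinanced payment = 9,394.14 × 0.0077083 / (1 − (1+0.0077083)^−60) = $196.15.
Monthly savings = $267.13 − $196.15 = $70.98.
Break-even = $250.00 / $70.98 = 3.52 → 4 months.

4 months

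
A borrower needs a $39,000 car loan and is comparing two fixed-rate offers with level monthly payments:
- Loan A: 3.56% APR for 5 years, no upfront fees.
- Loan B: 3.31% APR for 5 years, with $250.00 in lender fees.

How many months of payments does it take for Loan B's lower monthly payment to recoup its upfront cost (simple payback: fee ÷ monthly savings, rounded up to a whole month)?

Loan A: at 3.56% the monthly rate is 0.0029667, so the payment is 39,000 × 0.0029667 / (1 − 1.0029667^−60) = $710.53.
Loan B: monthly rate = 3.31%/12 = 0.0027583; payment = 39,000 × 0.0027583 / (1 − (1+0.0027583)^−60) = $706.16.
Monthly savings = $710.53 − $706.16 = $4.37.
Break-even = $250.00 / $4.37 = 57.21 → 58 months.

58 months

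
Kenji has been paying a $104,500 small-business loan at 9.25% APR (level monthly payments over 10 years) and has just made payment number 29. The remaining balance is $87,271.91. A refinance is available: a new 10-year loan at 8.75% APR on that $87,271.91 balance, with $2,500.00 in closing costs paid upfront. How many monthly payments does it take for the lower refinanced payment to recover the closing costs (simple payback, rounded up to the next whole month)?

Current payment = 104,500 × 9.25%/12 / (1 − (1+0.0077083)^−120) = $1,337.94.
Refinanced payment = 87,271.91 × 0.0072917 / (1 − (1+0.0072917)^−120) = $1,093.75.
Monthly savings = $1,337.94 − $1,093.75 = $244.19.
Break-even = $2,500.00 / $244.19 = 10.24 → 11 months.

11 months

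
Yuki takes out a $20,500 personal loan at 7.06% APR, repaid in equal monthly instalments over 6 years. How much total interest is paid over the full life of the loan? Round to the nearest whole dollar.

At 7.06% the monthly rate is 0.0058833, so the payment is 20,500 × 0.0058833 / (1 − 1.0058833^−72) = $350.10.
Total paid = 72 × $350.10 = $25,207.20; interest = $25,207.20 − $20,500 = $4,707.20.

$4,707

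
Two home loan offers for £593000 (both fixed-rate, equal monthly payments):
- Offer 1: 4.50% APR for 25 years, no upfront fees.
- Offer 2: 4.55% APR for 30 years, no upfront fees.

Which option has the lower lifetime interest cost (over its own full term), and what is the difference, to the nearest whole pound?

Offer 1 by £99,197

Offer 1: at 4.50% the monthly rate is 0.0037500, so the payment is 593,000 × 0.0037500 / (1 − 1.0037500^−300) = £3,296.09.
Total interest on Offer 1 = 300 × £3,296.09 − £593,000 = £395,827.00.
Offer 2: at 4.55% the monthly rate is 0.0037917, so the payment is 593,000 × 0.0037917 / (1 − 1.0037917^−360) = £3,022.29.
Total interest on Offer 2 = 360 × £3,022.29 − £593,000 = £495,024.40.
Offer 1 is lower by £99,197.40.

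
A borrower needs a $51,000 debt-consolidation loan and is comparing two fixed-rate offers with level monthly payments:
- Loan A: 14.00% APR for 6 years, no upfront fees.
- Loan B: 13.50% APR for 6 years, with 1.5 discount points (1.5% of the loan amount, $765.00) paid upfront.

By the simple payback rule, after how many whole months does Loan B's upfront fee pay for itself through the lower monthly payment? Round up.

Loan A: at 14.00% the monthly rate is 0.0116667, so the payment is 51,000 × 0.0116667 / (1 − 1.0116667^−72) = $1,050.89.
Loan B: at 13.50% the monthly rate is 0.0112500, so the payment is 51,000 × 0.0112500 / (1 − 1.0112500^−72) = $1,037.29.
Monthly savings = $1,050.89 − $1,037.29 = $13.60.
Break-even = $765.00 / $13.60 = 56.25 → 57 months.

57 months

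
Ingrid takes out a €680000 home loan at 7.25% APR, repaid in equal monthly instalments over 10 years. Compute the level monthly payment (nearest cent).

€7,983.27

Monthly rate = 7.25%/12 = 0.0060417; payment = 680,000 × 0.0060417 / (1 − (1+0.0060417)^−120) = €7,983.27.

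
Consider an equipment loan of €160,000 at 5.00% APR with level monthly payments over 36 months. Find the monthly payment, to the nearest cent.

€4,795.34

At 5.00% the monthly rate is 0.0041667, so the payment is 160,000 × 0.0041667 / (1 − 1.0041667^−36) = €4,795.34.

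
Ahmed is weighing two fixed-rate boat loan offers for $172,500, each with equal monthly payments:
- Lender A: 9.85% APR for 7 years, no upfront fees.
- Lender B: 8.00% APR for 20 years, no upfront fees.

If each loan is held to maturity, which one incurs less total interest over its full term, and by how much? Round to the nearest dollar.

Lender A by $106,857

Lender A: at 9.85% the monthly rate is 0.0082083, so the payment is 172,500 × 0.0082083 / (1 − 1.0082083^−84) = $2,850.35.
Total interest on Lender A = 84 × $2,850.35 − $172,500 = $66,929.40.
Lender B: at 8.00% the monthly rate is 0.0066667, so the payment is 172,500 × 0.0066667 / (1 − 1.0066667^−240) = $1,442.86.
Total interest on Lender B = 240 × $1,442.86 − $172,500 = $173,786.40.
Lender A is lower by $106,857.00.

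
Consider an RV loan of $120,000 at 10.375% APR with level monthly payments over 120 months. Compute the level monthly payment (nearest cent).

$1,610.83

At 10.375% the monthly rate is 0.0086458, so the payment is 120,000 × 0.0086458 / (1 − 1.0086458^−120) = $1,610.83.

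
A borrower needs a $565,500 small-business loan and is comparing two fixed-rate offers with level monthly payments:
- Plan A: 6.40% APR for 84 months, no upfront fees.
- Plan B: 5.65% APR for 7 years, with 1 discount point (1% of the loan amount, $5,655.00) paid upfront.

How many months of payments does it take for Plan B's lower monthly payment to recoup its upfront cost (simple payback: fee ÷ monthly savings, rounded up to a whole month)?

Plan A: monthly rate = 6.4%/12 = 0.0053333; payment = 565,500 × 0.0053333 / (1 − (1+0.0053333)^−84) = $8,370.01.
Plan B: monthly rate = 5.65%/12 = 0.0047083; payment = 565,500 × 0.0047083 / (1 − (1+0.0047083)^−84) = $8,166.58.
Monthly savings = $8,370.01 − $8,166.58 = $203.43.
Break-even = $5,655.00 / $203.43 = 27.80 → 28 months.

28 months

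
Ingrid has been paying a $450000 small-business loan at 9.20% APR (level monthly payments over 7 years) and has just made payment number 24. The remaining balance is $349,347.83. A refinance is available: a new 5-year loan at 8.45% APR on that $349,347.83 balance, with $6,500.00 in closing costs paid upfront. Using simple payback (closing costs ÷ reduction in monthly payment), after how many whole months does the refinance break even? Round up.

Current payment = 450,000 × 9.2%/12 / (1 − (1+0.0076667)^−84) = $7,285.84.
Refinanced payment = 349,347.83 × 0.0070417 / (1 − (1+0.0070417)^−60) = $7,158.99.
Monthly savings = $7,285.84 − $7,158.99 = $126.85.
Break-even = $6,500.00 / $126.85 = 51.24 → 52 months.

52 months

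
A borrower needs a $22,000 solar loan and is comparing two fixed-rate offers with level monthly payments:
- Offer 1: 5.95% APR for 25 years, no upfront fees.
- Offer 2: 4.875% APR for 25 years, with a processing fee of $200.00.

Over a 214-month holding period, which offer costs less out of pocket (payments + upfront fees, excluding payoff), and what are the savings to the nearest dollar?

Offer 1: monthly rate = 5.95%/12 = 0.0049583; payment = 22,000 × 0.0049583 / (1 − (1+0.0049583)^−300) = $141.07.
Offer 2: monthly rate = 4.875%/12 = 0.0040625; payment = 22,000 × 0.0040625 / (1 − (1+0.0040625)^−300) = $127.01.
Over 214 months: Offer 1 costs 214 × $141.07 = $30,188.98; Offer 2 costs 214 × $127.01 + $200.00 = $27,380.14.
Offer 2 is cheaper by $30,188.98 − $27,380.14 = $2,808.84.

Offer 2 by $2,809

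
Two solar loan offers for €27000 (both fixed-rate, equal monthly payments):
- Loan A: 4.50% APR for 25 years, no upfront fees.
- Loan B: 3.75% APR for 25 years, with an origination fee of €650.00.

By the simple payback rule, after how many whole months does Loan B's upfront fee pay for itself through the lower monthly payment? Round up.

Loan A: at 4.50% the monthly rate is 0.0037500, so the payment is 27,000 × 0.0037500 / (1 − 1.0037500^−300) = €150.07.
Loan B: monthly rate = 3.75%/12 = 0.0031250; payment = 27,000 × 0.0031250 / (1 − (1+0.0031250)^−300) = €138.82.
Monthly savings = €150.07 − €138.82 = €11.25.
Break-even = €650.00 / €11.25 = 57.78 → 58 months.

58 months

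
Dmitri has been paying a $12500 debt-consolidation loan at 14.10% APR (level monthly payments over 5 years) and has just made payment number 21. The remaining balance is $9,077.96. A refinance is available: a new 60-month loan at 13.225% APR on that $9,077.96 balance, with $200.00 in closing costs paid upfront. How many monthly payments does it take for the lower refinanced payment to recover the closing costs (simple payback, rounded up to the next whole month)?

3 months

Current payment = 12,500 × 14.1%/12 / (1 − (1+0.0117500)^−60) = $291.50.
Refinanced payment = 9,077.96 × 0.0110208 / (1 − (1+0.0110208)^−60) = $207.60.
Monthly savings = $291.50 − $207.60 = $83.90.
Break-even = $200.00 / $83.90 = 2.38 → 3 months.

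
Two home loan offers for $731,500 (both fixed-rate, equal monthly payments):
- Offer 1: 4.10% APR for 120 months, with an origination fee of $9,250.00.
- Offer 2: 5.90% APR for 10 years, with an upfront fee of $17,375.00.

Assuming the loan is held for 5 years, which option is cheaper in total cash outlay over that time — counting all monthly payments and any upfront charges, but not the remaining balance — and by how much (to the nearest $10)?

Offer 1: monthly rate = 4.1%/12 = 0.0034167; payment = 731,500 × 0.0034167 / (1 − (1+0.0034167)^−120) = $7,440.90.
Offer 2: at 5.90% the monthly rate is 0.0049167, so the payment is 731,500 × 0.0049167 / (1 − 1.0049167^−120) = $8,084.46.
Over 60 months: Offer 1 costs 60 × $7,440.90 + $9,250.00 = $455,704.00; Offer 2 costs 60 × $8,084.46 + $17,375.00 = $502,442.60.
Offer 1 is cheaper by $502,442.60 − $455,704.00 = $46,738.60.

Offer 1 by $46,740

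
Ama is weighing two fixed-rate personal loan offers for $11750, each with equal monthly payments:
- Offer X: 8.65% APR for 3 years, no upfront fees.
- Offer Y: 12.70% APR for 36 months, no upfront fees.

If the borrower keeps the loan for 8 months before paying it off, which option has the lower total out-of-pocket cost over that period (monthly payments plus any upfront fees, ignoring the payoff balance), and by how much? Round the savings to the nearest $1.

Offer X by $180

Offer X: monthly rate = 8.65%/12 = 0.0072083; payment = 11,750 × 0.0072083 / (1 − (1+0.0072083)^−36) = $371.74.
Offer Y: at 12.70% the monthly rate is 0.0105833, so the payment is 11,750 × 0.0105833 / (1 − 1.0105833^−36) = $394.21.
Over 8 months: Offer X costs 8 × $371.74 = $2,973.92; Offer Y costs 8 × $394.21 = $3,153.68.
Offer X is cheaper by $3,153.68 − $2,973.92 = $179.76.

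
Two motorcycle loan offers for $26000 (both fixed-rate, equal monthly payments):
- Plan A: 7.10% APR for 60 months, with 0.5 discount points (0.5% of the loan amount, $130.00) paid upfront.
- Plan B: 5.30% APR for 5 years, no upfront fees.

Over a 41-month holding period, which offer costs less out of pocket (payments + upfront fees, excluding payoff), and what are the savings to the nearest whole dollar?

Plan A: at 7.10% the monthly rate is 0.0059167, so the payment is 26,000 × 0.0059167 / (1 − 1.0059167^−60) = $516.06.
Plan B: monthly rate = 5.3%/12 = 0.0044167; payment = 26,000 × 0.0044167 / (1 − (1+0.0044167)^−60) = $494.23.
Over 41 months: Plan A costs 41 × $516.06 + $130.00 = $21,288.46; Plan B costs 41 × $494.23 = $20,263.43.
Plan B is cheaper by $21,288.46 − $20,263.43 = $1,025.03.

Plan B by $1,025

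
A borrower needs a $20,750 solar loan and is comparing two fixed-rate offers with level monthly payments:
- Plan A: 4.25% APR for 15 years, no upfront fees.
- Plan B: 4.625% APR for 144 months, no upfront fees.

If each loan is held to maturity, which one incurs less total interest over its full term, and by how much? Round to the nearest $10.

Plan B by $1,020

Plan A: monthly rate = 4.25%/12 = 0.0035417; payment = 20,750 × 0.0035417 / (1 − (1+0.0035417)^−180) = $156.10.
Total interest on Plan A = 180 × $156.10 − $20,750 = $7,348.00.
Plan B: at 4.625% the monthly rate is 0.0038542, so the payment is 20,750 × 0.0038542 / (1 − 1.0038542^−144) = $188.03.
Total interest on Plan B = 144 × $188.03 − $20,750 = $6,326.32.
Plan B is lower by $1,021.68.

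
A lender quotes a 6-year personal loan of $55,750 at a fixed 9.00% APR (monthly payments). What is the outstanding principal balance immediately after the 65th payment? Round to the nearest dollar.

With monthly rate i = 9%/12 = 0.0075000, the balance after k of n payments is P · [(1+i)^n − (1+i)^k] / [(1+i)^n − 1].
(1+0.0075000)^72 = 1.71255271 and (1+0.0075000)^65 = 1.62528139, so the balance is 55,750 × (1.71255271 − 1.62528139) / (1.71255271 − 1) = $6,828.09.

$6,828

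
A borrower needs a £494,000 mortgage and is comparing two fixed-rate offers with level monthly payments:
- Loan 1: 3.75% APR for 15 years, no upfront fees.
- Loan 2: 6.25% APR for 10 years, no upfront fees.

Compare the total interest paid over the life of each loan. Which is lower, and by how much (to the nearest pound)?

Loan 1 by £18,950

Loan 1: at 3.75% the monthly rate is 0.0031250, so the payment is 494,000 × 0.0031250 / (1 − 1.0031250^−180) = £3,592.48.
Total interest on Loan 1 = 180 × £3,592.48 − £494,000 = £152,646.40.
Loan 2: at 6.25% the monthly rate is 0.0052083, so the payment is 494,000 × 0.0052083 / (1 − 1.0052083^−120) = £5,546.64.
Total interest on Loan 2 = 120 × £5,546.64 − £494,000 = £171,596.80.
Loan 1 is lower by £18,950.40.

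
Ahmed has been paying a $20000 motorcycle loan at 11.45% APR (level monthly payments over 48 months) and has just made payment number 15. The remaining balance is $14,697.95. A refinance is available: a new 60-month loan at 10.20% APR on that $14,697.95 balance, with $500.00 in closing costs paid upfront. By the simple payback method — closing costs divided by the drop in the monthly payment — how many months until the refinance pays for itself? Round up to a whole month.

Current payment = 20,000 × 11.45%/12 / (1 − (1+0.0095417)^−48) = $521.29.
Refinanced payment = 14,697.95 × 0.0085000 / (1 − (1+0.0085000)^−60) = $313.74.
Monthly savings = $521.29 − $313.74 = $207.55.
Break-even = $500.00 / $207.55 = 2.41 → 3 months.

3 months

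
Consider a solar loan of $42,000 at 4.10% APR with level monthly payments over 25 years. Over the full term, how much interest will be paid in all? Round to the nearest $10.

At 4.10% the monthly rate is 0.0034167, so the payment is 42,000 × 0.0034167 / (1 − 1.0034167^−300) = $224.02.
Total paid = 300 × $224.02 = $67,206.00; interest = $67,206.00 − $42,000 = $25,206.00.

$25,210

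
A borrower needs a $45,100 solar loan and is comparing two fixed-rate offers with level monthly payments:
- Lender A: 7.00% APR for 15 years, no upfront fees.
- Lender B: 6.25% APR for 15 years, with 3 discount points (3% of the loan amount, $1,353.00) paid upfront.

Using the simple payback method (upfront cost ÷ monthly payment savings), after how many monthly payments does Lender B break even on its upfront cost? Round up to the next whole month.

73 months

Lender A: at 7.00% the monthly rate is 0.0058333, so the payment is 45,100 × 0.0058333 / (1 − 1.0058333^−180) = $405.37.
Lender B: monthly rate = 6.25%/12 = 0.0052083; payment = 45,100 × 0.0052083 / (1 − (1+0.0052083)^−180) = $386.70.
Monthly savings = $405.37 − $386.70 = $18.67.
Break-even = $1,353.00 / $18.67 = 72.47 → 73 months.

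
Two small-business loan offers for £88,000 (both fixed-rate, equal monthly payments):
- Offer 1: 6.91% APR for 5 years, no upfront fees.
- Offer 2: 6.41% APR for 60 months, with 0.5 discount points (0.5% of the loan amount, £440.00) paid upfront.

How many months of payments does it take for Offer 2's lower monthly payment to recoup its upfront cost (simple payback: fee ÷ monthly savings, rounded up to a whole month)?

22 months

Offer 1: at 6.91% the monthly rate is 0.0057583, so the payment is 88,000 × 0.0057583 / (1 − 1.0057583^−60) = £1,738.77.
Offer 2: monthly rate = 6.41%/12 = 0.0053417; payment = 88,000 × 0.0053417 / (1 − (1+0.0053417)^−60) = £1,718.11.
Monthly savings = £1,738.77 − £1,718.11 = £20.66.
Break-even = £440.00 / £20.66 = 21.30 → 22 months.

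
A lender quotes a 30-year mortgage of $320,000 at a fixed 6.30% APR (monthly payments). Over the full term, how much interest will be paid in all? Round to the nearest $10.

Monthly rate = 6.3%/12 = 0.0052500; payment = 320,000 × 0.0052500 / (1 − (1+0.0052500)^−360) = $1,980.71.
Total paid = 360 × $1,980.71 = $713,055.60; interest = $713,055.60 − $320,000 = $393,055.60.

$393,060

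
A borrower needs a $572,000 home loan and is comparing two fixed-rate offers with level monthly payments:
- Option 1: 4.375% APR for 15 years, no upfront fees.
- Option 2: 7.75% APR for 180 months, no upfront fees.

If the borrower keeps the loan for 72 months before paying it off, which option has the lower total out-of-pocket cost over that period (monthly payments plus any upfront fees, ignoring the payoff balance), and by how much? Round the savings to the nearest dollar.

Option 1: at 4.375% the monthly rate is 0.0036458, so the payment is 572,000 × 0.0036458 / (1 − 1.0036458^−180) = $4,339.31.
Option 2: at 7.75% the monthly rate is 0.0064583, so the payment is 572,000 × 0.0064583 / (1 − 1.0064583^−180) = $5,384.10.
Over 72 months: Option 1 costs 72 × $4,339.31 = $312,430.32; Option 2 costs 72 × $5,384.10 = $387,655.20.
Option 1 is cheaper by $387,655.20 − $312,430.32 = $75,224.88.

Option 1 by $75,225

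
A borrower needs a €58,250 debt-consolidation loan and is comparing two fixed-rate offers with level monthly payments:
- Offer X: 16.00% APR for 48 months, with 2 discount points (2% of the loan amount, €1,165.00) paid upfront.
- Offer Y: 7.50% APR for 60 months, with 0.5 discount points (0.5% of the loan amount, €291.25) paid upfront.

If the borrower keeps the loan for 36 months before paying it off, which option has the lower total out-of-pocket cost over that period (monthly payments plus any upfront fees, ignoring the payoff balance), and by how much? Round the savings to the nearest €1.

Offer Y by €18,284

Offer X: monthly rate = 16%/12 = 0.0133333; payment = 58,250 × 0.0133333 / (1 − (1+0.0133333)^−48) = €1,650.82.
Offer Y: monthly rate = 7.5%/12 = 0.0062500; payment = 58,250 × 0.0062500 / (1 − (1+0.0062500)^−60) = €1,167.21.
Over 36 months: Offer X costs 36 × €1,650.82 + €1,165.00 = €60,594.52; Offer Y costs 36 × €1,167.21 + €291.25 = €42,310.81.
Offer Y is cheaper by €60,594.52 − €42,310.81 = €18,283.71.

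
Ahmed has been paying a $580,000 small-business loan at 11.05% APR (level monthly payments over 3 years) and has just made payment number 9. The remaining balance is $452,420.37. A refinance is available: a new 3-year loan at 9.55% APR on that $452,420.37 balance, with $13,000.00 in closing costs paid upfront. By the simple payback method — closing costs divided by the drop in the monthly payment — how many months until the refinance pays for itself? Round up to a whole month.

3 months

Current payment = 580,000 × 11.05%/12 / (1 − (1+0.0092083)^−36) = $19,002.19.
Refinanced payment = 452,420.37 × 0.0079583 / (1 − (1+0.0079583)^−36) = $14,502.94.
Monthly savings = $19,002.19 − $14,502.94 = $4,499.25.
Break-even = $13,000.00 / $4,499.25 = 2.89 → 3 months.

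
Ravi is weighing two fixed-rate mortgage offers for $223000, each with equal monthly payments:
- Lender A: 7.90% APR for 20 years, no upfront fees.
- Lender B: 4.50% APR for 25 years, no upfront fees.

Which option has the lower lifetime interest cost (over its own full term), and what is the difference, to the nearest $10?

Lender A: at 7.90% the monthly rate is 0.0065833, so the payment is 223,000 × 0.0065833 / (1 − 1.0065833^−240) = $1,851.41.
Total interest on Lender A = 240 × $1,851.41 − $223,000 = $221,338.40.
Lender B: monthly rate = 4.5%/12 = 0.0037500; payment = 223,000 × 0.0037500 / (1 − (1+0.0037500)^−300) = $1,239.51.
Total interest on Lender B = 300 × $1,239.51 − $223,000 = $148,853.00.
Lender B is lower by $72,485.40.

Lender B by $72,490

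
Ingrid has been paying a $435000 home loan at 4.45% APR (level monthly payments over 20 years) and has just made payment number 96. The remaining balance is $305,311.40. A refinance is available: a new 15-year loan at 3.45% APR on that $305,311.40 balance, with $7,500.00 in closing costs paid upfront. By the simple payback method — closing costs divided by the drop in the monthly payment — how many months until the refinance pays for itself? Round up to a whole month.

Current payment = 435,000 × 4.45%/12 / (1 − (1+0.0037083)^−240) = $2,740.30.
Refinanced payment = 305,311.40 × 0.0028750 / (1 − (1+0.0028750)^−180) = $2,175.13.
Monthly savings = $2,740.30 − $2,175.13 = $565.17.
Break-even = $7,500.00 / $565.17 = 13.27 → 14 months.

14 months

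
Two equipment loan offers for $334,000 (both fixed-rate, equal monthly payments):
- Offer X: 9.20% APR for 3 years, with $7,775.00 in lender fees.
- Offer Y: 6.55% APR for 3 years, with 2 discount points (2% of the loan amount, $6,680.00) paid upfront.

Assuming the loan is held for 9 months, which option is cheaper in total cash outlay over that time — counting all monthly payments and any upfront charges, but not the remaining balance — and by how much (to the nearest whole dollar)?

Offer X: at 9.20% the monthly rate is 0.0076667, so the payment is 334,000 × 0.0076667 / (1 − 1.0076667^−36) = $10,652.23.
Offer Y: monthly rate = 6.55%/12 = 0.0054583; payment = 334,000 × 0.0054583 / (1 − (1+0.0054583)^−36) = $10,244.37.
Over 9 months: Offer X costs 9 × $10,652.23 + $7,775.00 = $103,645.07; Offer Y costs 9 × $10,244.37 + $6,680.00 = $98,879.33.
Offer Y is cheaper by $103,645.07 − $98,879.33 = $4,765.74.

Offer Y by $4,766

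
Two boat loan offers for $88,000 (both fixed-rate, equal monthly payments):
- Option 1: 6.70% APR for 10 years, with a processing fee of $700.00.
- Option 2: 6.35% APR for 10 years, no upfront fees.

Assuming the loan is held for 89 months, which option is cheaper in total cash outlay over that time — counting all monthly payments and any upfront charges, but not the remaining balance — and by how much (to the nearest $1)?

Option 1: at 6.70% the monthly rate is 0.0055833, so the payment is 88,000 × 0.0055833 / (1 − 1.0055833^−120) = $1,008.20.
Option 2: at 6.35% the monthly rate is 0.0052917, so the payment is 88,000 × 0.0052917 / (1 − 1.0052917^−120) = $992.52.
Over 89 months: Option 1 costs 89 × $1,008.20 + $700.00 = $90,429.80; Option 2 costs 89 × $992.52 = $88,334.28.
Option 2 is cheaper by $90,429.80 − $88,334.28 = $2,095.52.

Option 2 by $2,096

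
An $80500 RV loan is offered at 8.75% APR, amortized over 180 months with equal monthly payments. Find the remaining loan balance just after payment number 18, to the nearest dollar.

$76,331

With monthly rate i = 8.75%/12 = 0.0072917, the balance after k of n payments is P · [(1+i)^n − (1+i)^k] / [(1+i)^n − 1].
(1+0.0072917)^180 = 3.69779974 and (1+0.0072917)^18 = 1.13970995, so the balance is 80,500 × (3.69779974 − 1.13970995) / (3.69779974 − 1) = $76,331.18.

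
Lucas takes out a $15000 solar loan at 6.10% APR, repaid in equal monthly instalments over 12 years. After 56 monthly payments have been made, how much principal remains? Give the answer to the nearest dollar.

With monthly rate i = 6.1%/12 = 0.0050833, the balance after k of n payments is P · [(1+i)^n − (1+i)^k] / [(1+i)^n − 1].
(1+0.0050833)^144 = 2.07538314 and (1+0.0050833)^56 = 1.32836064, so the balance is 15,000 × (2.07538314 − 1.32836064) / (2.07538314 − 1) = $10,419.86.

$10,420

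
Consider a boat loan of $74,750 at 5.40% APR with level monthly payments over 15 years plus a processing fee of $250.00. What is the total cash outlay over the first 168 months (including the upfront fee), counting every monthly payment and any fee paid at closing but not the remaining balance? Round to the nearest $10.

$102,190

At 5.40% the monthly rate is 0.0045000, so the payment is 74,750 × 0.0045000 / (1 − 1.0045000^−180) = $606.81.
Total outlay = 168 × $606.81 + $250.00 = $102,194.08.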